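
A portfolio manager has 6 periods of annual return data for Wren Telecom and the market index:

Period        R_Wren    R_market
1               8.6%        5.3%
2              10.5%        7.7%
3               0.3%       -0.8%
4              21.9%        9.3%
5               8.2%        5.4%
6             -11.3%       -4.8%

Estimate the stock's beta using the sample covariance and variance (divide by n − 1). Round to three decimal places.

1.980

Mean R_i = (8.6 + 10.5 + 0.3 + 21.9 + 8.2 − 11.3) / 6 = 6.3667%
Mean R_m = (5.3 + 7.7 − 0.8 + 9.3 + 5.4 − 4.8) / 6 = 3.6833%
Σ(R_i − R̄_i)(R_m − R̄_m) = 287.6767  ⇒  Cov = 287.6767 / 5 = 57.5353
Σ(R_m − R̄_m)² = 145.3083  ⇒  Var(R_m) = 145.3083 / 5 = 29.0617
β = Cov / Var(R_m) = 57.5353 / 29.0617 = 1.9798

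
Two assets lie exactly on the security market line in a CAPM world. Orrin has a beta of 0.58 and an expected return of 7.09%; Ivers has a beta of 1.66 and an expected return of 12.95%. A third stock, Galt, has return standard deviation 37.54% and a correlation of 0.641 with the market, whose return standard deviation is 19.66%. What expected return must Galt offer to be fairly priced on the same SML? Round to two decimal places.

10.58%

MRP = (12.95% − 7.09%) / (1.66 − 0.58) = 5.4259%
R_f = 7.09% − 0.58 × 5.4259% = 3.9430%
β_Galt = ρ·σ_i/σ_m = 0.641 × 37.54 / 19.66 = 1.2240
E(R_Galt) = R_f + β × MRP = 3.9430% + 1.2240 × 5.4259% = 10.58%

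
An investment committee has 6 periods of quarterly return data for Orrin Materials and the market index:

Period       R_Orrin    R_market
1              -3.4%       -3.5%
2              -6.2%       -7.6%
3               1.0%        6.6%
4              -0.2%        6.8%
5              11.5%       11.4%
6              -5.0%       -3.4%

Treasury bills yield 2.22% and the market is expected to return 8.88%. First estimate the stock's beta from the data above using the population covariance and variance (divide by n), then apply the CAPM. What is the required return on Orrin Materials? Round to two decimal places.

7.30%

Mean R_i = (-3.4 − 6.2 + 1.0 − 0.2 + 11.5 − 5.0) / 6 = -0.3833%
Mean R_m = (-3.5 − 7.6 + 6.6 + 6.8 + 11.4 − 3.4) / 6 = 1.7167%
Σ(R_i − R̄_i)(R_m − R̄_m) = 216.3083  ⇒  Cov = 216.3083 / 6 = 36.0514
Σ(R_m − R̄_m)² = 283.6483  ⇒  Var(R_m) = 283.6483 / 6 = 47.2747
β = Cov / Var(R_m) = 36.0514 / 47.2747 = 0.7626
MRP = 8.88% − 2.22% = 6.66%
E(R) = R_f + β × MRP = 2.22% + 0.7626 × 6.66% = 7.30%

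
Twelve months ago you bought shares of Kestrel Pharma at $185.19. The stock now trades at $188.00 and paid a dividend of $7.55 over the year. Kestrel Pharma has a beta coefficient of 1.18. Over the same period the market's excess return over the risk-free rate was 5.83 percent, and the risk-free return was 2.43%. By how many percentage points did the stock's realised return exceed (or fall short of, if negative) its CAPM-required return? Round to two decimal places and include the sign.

-3.72%

Realised HPR = (P1 + D1 − P0) / P0 = (188.00 + 7.55 − 185.19) / 185.19 = 10.36 / 185.19 = 5.5943%
CAPM required = R_f + β·MRP = 2.43% + 1.18 × 5.83% = 9.3094%
α = realised − required = 5.5943% − 9.3094% = -3.72%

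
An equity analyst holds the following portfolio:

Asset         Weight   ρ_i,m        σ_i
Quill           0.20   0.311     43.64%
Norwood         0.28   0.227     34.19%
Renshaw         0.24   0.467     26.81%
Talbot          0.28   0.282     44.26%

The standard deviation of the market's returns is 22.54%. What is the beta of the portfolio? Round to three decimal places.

0.505

β_Quill = 0.311 × 43.64% / 22.54% = 0.6021
β_Norwood = 0.227 × 34.19% / 22.54% = 0.3443
β_Renshaw = 0.467 × 26.81% / 22.54% = 0.5555
β_Talbot = 0.282 × 44.26% / 22.54% = 0.5537
β_P = Σ w_i β_i = 0.20×0.6021 + 0.28×0.3443 + 0.24×0.5555 + 0.28×0.5537 = 0.5052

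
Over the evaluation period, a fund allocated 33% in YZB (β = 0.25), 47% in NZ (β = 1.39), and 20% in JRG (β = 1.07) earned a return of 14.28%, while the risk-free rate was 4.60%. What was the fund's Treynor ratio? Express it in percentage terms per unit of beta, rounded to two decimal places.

β_P = 0.33×0.25 + 0.47×1.39 + 0.20×1.07 = 0.9498
Treynor = (R_P − R_f) / β_P = (14.28% − 4.60%) / 0.9498 = 9.68% / 0.9498 = 10.19%

10.19%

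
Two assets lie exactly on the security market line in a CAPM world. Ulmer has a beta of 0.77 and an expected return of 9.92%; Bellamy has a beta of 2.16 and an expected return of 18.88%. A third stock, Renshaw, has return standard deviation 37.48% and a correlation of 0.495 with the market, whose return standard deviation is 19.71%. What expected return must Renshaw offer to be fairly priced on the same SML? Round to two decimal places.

11.02%

MRP = (18.88% − 9.92%) / (2.16 − 0.77) = 6.4460%
R_f = 9.92% − 0.77 × 6.4460% = 4.9566%
β_Renshaw = ρ·σ_i/σ_m = 0.495 × 37.48 / 19.71 = 0.9413
E(R_Renshaw) = R_f + β × MRP = 4.9566% + 0.9413 × 6.4460% = 11.02%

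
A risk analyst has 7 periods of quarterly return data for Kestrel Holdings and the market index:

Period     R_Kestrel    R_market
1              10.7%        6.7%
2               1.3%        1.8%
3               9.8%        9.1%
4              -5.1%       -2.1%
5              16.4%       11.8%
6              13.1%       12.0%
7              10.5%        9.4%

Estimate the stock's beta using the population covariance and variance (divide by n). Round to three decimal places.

1.361

Mean R_i = (10.7 + 1.3 + 9.8 − 5.1 + 16.4 + 13.1 + 10.5) / 7 = 8.1000%
Mean R_m = (6.7 + 1.8 + 9.1 − 2.1 + 11.8 + 12.0 + 9.4) / 7 = 6.9571%
Σ(R_i − R̄_i)(R_m − R̄_m) = 228.8700  ⇒  Cov = 228.8700 / 7 = 32.6957
Σ(R_m − R̄_m)² = 168.1371  ⇒  Var(R_m) = 168.1371 / 7 = 24.0196
β = Cov / Var(R_m) = 32.6957 / 24.0196 = 1.3612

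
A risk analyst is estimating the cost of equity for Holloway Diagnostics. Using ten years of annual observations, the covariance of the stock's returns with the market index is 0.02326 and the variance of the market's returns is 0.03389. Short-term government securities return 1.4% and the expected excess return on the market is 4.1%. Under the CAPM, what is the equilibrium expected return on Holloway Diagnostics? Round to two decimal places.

β = Cov(R_i, R_m) / Var(R_m) = 0.02326 / 0.03389 = 0.6863
E(R) = R_f + β × MRP = 1.4% + 0.6863 × 4.1% = 4.21%

4.21%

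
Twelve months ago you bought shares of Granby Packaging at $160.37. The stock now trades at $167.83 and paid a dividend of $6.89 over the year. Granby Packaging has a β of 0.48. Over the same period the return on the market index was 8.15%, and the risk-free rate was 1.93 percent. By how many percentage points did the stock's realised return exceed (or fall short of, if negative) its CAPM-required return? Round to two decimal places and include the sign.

+4.03%

Realised HPR = (P1 + D1 − P0) / P0 = (167.83 + 6.89 − 160.37) / 160.37 = 14.35 / 160.37 = 8.9481%
MRP = 8.15% − 1.93% = 6.22%
CAPM required = R_f + β·MRP = 1.93% + 0.48 × 6.22% = 4.9156%
α = realised − required = 8.9481% − 4.9156% = +4.03%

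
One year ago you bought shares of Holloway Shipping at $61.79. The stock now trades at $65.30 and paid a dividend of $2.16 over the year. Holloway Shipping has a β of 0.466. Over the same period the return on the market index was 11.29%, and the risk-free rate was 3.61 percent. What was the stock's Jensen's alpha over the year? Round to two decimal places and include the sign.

Realised HPR = (P1 + D1 − P0) / P0 = (65.30 + 2.16 − 61.79) / 61.79 = 5.67 / 61.79 = 9.1762%
MRP = 11.29% − 3.61% = 7.68%
CAPM required = R_f + β·MRP = 3.61% + 0.466 × 7.68% = 7.18888%
α = realised − required = 9.1762% − 7.18888% = +1.99%

+1.99%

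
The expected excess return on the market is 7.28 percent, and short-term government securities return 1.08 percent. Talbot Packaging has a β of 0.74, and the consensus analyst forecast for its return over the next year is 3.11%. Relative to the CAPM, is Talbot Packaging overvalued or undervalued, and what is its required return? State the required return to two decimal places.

Required return = R_f + β·MRP = 1.08% + 0.74 × 7.28% = 6.47%
Forecast 3.11% < required 6.47% → the stock plots below the SML → overvalued.

Overvalued; required return 6.47%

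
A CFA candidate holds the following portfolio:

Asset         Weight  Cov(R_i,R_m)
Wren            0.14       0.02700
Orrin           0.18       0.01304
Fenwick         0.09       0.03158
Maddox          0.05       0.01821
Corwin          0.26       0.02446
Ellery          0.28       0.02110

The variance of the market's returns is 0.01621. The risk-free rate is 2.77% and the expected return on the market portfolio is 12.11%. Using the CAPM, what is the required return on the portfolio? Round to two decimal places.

15.53%

β_Wren = 0.02700 / 0.01621 = 1.6656
β_Orrin = 0.01304 / 0.01621 = 0.8044
β_Fenwick = 0.03158 / 0.01621 = 1.9482
β_Maddox = 0.01821 / 0.01621 = 1.1234
β_Corwin = 0.02446 / 0.01621 = 1.5089
β_Ellery = 0.02110 / 0.01621 = 1.3017
β_P = Σ w_i β_i = 0.14×1.6656 + 0.18×0.8044 + 0.09×1.9482 + 0.05×1.1234 + 0.26×1.5089 + 0.28×1.3017 = 1.3663
MRP = 12.11% − 2.77% = 9.34%
E(R_P) = R_f + β_P × MRP = 2.77% + 1.3663 × 9.34% = 15.53%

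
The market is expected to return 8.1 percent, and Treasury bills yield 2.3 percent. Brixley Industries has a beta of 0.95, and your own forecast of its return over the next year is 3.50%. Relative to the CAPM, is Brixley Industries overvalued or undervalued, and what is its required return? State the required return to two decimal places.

MRP = 8.1% − 2.3% = 5.80%
Required return = R_f + β·MRP = 2.3% + 0.95 × 5.8% = 7.81%
Forecast 3.50% < required 7.81% → the stock plots below the SML → overvalued.

Overvalued; required return 7.81%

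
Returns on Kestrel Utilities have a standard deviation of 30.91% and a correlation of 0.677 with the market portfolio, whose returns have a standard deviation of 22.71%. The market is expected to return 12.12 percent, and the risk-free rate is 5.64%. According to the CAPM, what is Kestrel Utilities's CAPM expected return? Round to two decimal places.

11.61%

β = ρ × σ_i / σ_m = 0.677 × 30.91% / 22.71% = 0.9214
MRP = 12.12% − 5.64% = 6.48%
E(R) = 5.64% + 0.9214 × 6.48% = 11.61%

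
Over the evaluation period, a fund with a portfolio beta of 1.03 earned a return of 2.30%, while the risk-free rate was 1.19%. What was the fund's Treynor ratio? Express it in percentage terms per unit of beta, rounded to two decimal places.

Treynor = (R_P − R_f) / β_P = (2.30% − 1.19%) / 1.0300 = 1.11% / 1.0300 = 1.08%

1.08%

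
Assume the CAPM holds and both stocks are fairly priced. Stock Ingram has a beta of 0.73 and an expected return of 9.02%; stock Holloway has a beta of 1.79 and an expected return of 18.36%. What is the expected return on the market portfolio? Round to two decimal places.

11.40%

Both satisfy E(R) = R_f + β·MRP, so the slope of the SML is
MRP = (18.36% − 9.02%) / (1.79 − 0.73) = 9.34% / 1.06 = 8.8113%
R_f = E(R_Ingram) − β_Ingram·MRP = 9.02% − 0.73 × 8.8113% = 2.5878%
E(R_m) = R_f + MRP = 2.5878% + 8.8113% = 11.40%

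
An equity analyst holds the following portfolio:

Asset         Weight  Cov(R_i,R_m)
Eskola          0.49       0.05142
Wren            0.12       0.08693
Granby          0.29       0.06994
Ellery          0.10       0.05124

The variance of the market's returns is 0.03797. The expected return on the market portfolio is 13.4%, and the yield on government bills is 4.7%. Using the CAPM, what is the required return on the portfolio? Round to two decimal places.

β_Eskola = 0.05142 / 0.03797 = 1.3542
β_Wren = 0.08693 / 0.03797 = 2.2894
β_Granby = 0.06994 / 0.03797 = 1.8420
β_Ellery = 0.05124 / 0.03797 = 1.3495
β_P = Σ w_i β_i = 0.49×1.3542 + 0.12×2.2894 + 0.29×1.8420 + 0.10×1.3495 = 1.6074
MRP = 13.4% − 4.7% = 8.70%
E(R_P) = R_f + β_P × MRP = 4.7% + 1.6074 × 8.7% = 18.68%

18.68%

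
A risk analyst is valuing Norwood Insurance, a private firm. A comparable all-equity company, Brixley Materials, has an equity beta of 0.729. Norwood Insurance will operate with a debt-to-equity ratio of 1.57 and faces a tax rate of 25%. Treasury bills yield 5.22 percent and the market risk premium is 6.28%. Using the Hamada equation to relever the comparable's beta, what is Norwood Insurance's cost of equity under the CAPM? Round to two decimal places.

15.19%

β_L = β_U × [1 + (1 − t)(D/E)] = 0.729 × [1 + (1 − 0.25) × 1.57]
    = 0.729 × [1 + 0.75 × 1.57] = 0.729 × 2.1775 = 1.5874
E(R) = R_f + β_L × MRP = 5.22% + 1.5874 × 6.28% = 15.19%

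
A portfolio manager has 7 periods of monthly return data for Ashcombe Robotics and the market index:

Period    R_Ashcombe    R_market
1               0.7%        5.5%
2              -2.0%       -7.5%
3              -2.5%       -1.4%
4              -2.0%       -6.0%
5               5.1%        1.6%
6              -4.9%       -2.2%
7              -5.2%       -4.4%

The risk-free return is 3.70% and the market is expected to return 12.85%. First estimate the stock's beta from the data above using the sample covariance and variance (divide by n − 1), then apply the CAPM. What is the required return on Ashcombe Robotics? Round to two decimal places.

Mean R_i = (0.7 − 2.0 − 2.5 − 2.0 + 5.1 − 4.9 − 5.2) / 7 = -1.5429%
Mean R_m = (5.5 − 7.5 − 1.4 − 6.0 + 1.6 − 2.2 − 4.4) / 7 = -2.0571%
Σ(R_i − R̄_i)(R_m − R̄_m) = 53.9529  ⇒  Cov = 53.9529 / 6 = 8.9922
Σ(R_m − R̄_m)² = 121.5971  ⇒  Var(R_m) = 121.5971 / 6 = 20.2662
β = Cov / Var(R_m) = 8.9922 / 20.2662 = 0.4437
MRP = 12.85% − 3.70% = 9.15%
E(R) = R_f + β × MRP = 3.70% + 0.4437 × 9.15% = 7.76%

7.76%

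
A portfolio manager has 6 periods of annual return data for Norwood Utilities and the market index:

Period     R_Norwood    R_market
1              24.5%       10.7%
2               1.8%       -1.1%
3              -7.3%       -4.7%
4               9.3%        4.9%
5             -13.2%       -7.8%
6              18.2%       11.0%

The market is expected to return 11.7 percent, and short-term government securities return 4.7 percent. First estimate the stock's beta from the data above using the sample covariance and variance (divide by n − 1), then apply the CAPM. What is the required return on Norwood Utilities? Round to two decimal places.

Mean R_i = (24.5 + 1.8 − 7.3 + 9.3 − 13.2 + 18.2) / 6 = 5.5500%
Mean R_m = (10.7 − 1.1 − 4.7 + 4.9 − 7.8 + 11.0) / 6 = 2.1667%
Σ(R_i − R̄_i)(R_m − R̄_m) = 571.0600  ⇒  Cov = 571.0600 / 5 = 114.2120
Σ(R_m − R̄_m)² = 315.4733  ⇒  Var(R_m) = 315.4733 / 5 = 63.0947
β = Cov / Var(R_m) = 114.2120 / 63.0947 = 1.8102
MRP = 11.7% − 4.7% = 7.00%
E(R) = R_f + β × MRP = 4.7% + 1.8102 × 7.0% = 17.37%

17.37%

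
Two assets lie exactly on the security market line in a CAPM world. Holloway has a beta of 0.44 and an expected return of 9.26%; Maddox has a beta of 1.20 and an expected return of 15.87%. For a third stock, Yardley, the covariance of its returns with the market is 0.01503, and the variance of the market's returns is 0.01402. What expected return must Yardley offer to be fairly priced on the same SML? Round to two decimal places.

14.76%

MRP = (15.87% − 9.26%) / (1.20 − 0.44) = 8.6974%
R_f = 9.26% − 0.44 × 8.6974% = 5.4331%
β_Yardley = Cov / Var(R_m) = 0.01503 / 0.01402 = 1.0720
E(R_Yardley) = R_f + β × MRP = 5.4331% + 1.0720 × 8.6974% = 14.76%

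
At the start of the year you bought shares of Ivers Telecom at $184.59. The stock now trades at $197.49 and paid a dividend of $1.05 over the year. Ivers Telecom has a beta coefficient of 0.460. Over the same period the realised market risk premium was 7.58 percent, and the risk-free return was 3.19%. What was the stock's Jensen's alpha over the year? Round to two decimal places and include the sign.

Realised HPR = (P1 + D1 − P0) / P0 = (197.49 + 1.05 − 184.59) / 184.59 = 13.95 / 184.59 = 7.5573%
CAPM required = R_f + β·MRP = 3.19% + 0.460 × 7.58% = 6.67680%
α = realised − required = 7.5573% − 6.67680% = +0.88%

+0.88%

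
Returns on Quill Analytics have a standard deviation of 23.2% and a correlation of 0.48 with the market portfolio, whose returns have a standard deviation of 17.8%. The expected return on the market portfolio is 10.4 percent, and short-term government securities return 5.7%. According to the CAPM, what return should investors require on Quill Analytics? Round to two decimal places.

8.64%

β = ρ × σ_i / σ_m = 0.48 × 23.2% / 17.8% = 0.6256
MRP = 10.4% − 5.7% = 4.70%
E(R) = 5.7% + 0.6256 × 4.7% = 8.64%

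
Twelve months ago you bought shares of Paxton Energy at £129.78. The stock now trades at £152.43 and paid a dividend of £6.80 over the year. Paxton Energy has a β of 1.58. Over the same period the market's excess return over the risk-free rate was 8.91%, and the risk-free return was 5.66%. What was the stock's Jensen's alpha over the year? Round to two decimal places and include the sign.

Realised HPR = (P1 + D1 − P0) / P0 = (152.43 + 6.80 − 129.78) / 129.78 = 29.45 / 129.78 = 22.6922%
CAPM required = R_f + β·MRP = 5.66% + 1.58 × 8.91% = 19.7378%
α = realised − required = 22.6922% − 19.7378% = +2.95%

+2.95%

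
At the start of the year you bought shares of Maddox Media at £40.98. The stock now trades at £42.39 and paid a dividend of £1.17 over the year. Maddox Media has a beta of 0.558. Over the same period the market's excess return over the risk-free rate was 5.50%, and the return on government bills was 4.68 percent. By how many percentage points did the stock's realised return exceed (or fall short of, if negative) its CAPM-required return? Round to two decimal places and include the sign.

Realised HPR = (P1 + D1 − P0) / P0 = (42.39 + 1.17 − 40.98) / 40.98 = 2.58 / 40.98 = 6.2958%
CAPM required = R_f + β·MRP = 4.68% + 0.558 × 5.50% = 7.74900%
α = realised − required = 6.2958% − 7.74900% = -1.45%

-1.45%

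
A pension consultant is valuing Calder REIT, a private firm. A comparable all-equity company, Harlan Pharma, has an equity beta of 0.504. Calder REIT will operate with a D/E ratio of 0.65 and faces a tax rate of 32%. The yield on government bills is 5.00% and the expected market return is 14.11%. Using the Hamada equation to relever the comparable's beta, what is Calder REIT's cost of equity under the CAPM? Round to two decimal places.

11.62%

β_L = β_U × [1 + (1 − t)(D/E)] = 0.504 × [1 + (1 − 0.32) × 0.65]
    = 0.504 × [1 + 0.68 × 0.65] = 0.504 × 1.4420 = 0.7268
MRP = 14.11% − 5.00% = 9.11%
E(R) = R_f + β_L × MRP = 5.00% + 0.7268 × 9.11% = 11.62%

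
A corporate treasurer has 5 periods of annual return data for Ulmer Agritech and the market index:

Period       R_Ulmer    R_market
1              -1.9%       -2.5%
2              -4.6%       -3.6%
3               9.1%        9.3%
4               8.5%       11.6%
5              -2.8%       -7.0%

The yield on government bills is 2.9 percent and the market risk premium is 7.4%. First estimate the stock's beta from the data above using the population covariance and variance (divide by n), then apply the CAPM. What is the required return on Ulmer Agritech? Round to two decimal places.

Mean R_i = (-1.9 − 4.6 + 9.1 + 8.5 − 2.8) / 5 = 1.6600%
Mean R_m = (-2.5 − 3.6 + 9.3 + 11.6 − 7.0) / 5 = 1.5600%
Σ(R_i − R̄_i)(R_m − R̄_m) = 211.1920  ⇒  Cov = 211.1920 / 5 = 42.2384
Σ(R_m − R̄_m)² = 277.0920  ⇒  Var(R_m) = 277.0920 / 5 = 55.4184
β = Cov / Var(R_m) = 42.2384 / 55.4184 = 0.7622
E(R) = R_f + β × MRP = 2.9% + 0.7622 × 7.4% = 8.54%

8.54%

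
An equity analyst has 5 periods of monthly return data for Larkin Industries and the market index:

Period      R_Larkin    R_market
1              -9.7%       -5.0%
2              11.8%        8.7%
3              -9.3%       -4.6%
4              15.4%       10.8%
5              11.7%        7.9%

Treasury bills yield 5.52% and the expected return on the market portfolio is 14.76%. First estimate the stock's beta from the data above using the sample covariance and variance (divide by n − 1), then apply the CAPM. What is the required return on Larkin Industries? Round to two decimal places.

Mean R_i = (-9.7 + 11.8 − 9.3 + 15.4 + 11.7) / 5 = 3.9800%
Mean R_m = (-5.0 + 8.7 − 4.6 + 10.8 + 7.9) / 5 = 3.5600%
Σ(R_i − R̄_i)(R_m − R̄_m) = 381.8460  ⇒  Cov = 381.8460 / 4 = 95.4615
Σ(R_m − R̄_m)² = 237.5320  ⇒  Var(R_m) = 237.5320 / 4 = 59.3830
β = Cov / Var(R_m) = 95.4615 / 59.3830 = 1.6076
MRP = 14.76% − 5.52% = 9.24%
E(R) = R_f + β × MRP = 5.52% + 1.6076 × 9.24% = 20.37%

20.37%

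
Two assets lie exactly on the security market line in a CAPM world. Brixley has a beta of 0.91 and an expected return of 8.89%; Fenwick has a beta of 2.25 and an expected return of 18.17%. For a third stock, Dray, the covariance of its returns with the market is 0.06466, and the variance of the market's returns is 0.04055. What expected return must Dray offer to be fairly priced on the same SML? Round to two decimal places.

13.63%

MRP = (18.17% − 8.89%) / (2.25 − 0.91) = 6.9254%
R_f = 8.89% − 0.91 × 6.9254% = 2.5879%
β_Dray = Cov / Var(R_m) = 0.06466 / 0.04055 = 1.5946
E(R_Dray) = R_f + β × MRP = 2.5879% + 1.5946 × 6.9254% = 13.63%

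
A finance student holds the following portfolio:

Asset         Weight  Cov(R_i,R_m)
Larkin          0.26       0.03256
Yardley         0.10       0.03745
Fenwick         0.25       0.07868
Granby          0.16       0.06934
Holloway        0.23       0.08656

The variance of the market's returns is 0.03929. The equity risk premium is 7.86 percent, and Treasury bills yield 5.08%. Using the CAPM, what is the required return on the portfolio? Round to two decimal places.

17.66%

β_Larkin = 0.03256 / 0.03929 = 0.8287
β_Yardley = 0.03745 / 0.03929 = 0.9532
β_Fenwick = 0.07868 / 0.03929 = 2.0025
β_Granby = 0.06934 / 0.03929 = 1.7648
β_Holloway = 0.08656 / 0.03929 = 2.2031
β_P = Σ w_i β_i = 0.26×0.8287 + 0.10×0.9532 + 0.25×2.0025 + 0.16×1.7648 + 0.23×2.2031 = 1.6005
E(R_P) = R_f + β_P × MRP = 5.08% + 1.6005 × 7.86% = 17.66%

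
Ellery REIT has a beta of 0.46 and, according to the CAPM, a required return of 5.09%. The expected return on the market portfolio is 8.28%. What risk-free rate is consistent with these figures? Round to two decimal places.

2.37%

E(R) = R_f + β(E(R_m) − R_f) = R_f(1 − β) + β·E(R_m)
5.09% = R_f × (1 − 0.46) + 0.46 × 8.28%
5.09% = R_f × 0.54 + 3.8088%
R_f = (5.09% − 3.8088%) / 0.54 = 2.37%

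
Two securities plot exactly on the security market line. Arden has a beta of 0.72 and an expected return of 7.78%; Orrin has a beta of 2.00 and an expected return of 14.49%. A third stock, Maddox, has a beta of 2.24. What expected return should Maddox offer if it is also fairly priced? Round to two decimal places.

MRP (SML slope) = (14.49% − 7.78%) / (2.00 − 0.72) = 6.71% / 1.28 = 5.2422%
R_f (intercept) = 7.78% − 0.72 × 5.2422% = 4.0056%
E(R_Maddox) = R_f + β × MRP = 4.0056% + 2.24 × 5.2422% = 15.75%

15.75%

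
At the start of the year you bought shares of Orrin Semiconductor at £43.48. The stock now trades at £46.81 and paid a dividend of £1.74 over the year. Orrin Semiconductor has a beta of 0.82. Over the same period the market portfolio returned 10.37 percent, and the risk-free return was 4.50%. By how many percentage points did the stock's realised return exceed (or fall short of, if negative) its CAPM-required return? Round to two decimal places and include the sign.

Realised HPR = (P1 + D1 − P0) / P0 = (46.81 + 1.74 − 43.48) / 43.48 = 5.07 / 43.48 = 11.6605%
MRP = 10.37% − 4.50% = 5.87%
CAPM required = R_f + β·MRP = 4.50% + 0.82 × 5.87% = 9.3134%
α = realised − required = 11.6605% − 9.3134% = +2.35%

+2.35%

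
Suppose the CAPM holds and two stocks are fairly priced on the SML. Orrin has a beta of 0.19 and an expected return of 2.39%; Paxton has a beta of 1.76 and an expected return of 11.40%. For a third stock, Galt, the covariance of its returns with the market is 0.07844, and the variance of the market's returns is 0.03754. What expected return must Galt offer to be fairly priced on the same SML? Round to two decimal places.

MRP = (11.40% − 2.39%) / (1.76 − 0.19) = 5.7389%
R_f = 2.39% − 0.19 × 5.7389% = 1.2996%
β_Galt = Cov / Var(R_m) = 0.07844 / 0.03754 = 2.0895
E(R_Galt) = R_f + β × MRP = 1.2996% + 2.0895 × 5.7389% = 13.29%

13.29%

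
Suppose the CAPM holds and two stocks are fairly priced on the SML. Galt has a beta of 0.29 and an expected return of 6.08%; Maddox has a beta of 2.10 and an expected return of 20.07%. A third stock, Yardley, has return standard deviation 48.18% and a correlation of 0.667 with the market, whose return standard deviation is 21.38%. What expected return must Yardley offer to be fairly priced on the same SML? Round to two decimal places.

15.46%

MRP = (20.07% − 6.08%) / (2.10 − 0.29) = 7.7293%
R_f = 6.08% − 0.29 × 7.7293% = 3.8385%
β_Yardley = ρ·σ_i/σ_m = 0.667 × 48.18 / 21.38 = 1.5031
E(R_Yardley) = R_f + β × MRP = 3.8385% + 1.5031 × 7.7293% = 15.46%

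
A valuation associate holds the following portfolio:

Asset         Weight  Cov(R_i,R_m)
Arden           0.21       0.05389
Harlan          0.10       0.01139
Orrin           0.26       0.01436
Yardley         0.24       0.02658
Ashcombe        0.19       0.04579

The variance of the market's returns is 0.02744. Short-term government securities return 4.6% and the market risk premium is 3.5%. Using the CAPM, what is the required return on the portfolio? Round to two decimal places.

β_Arden = 0.05389 / 0.02744 = 1.9639
β_Harlan = 0.01139 / 0.02744 = 0.4151
β_Orrin = 0.01436 / 0.02744 = 0.5233
β_Yardley = 0.02658 / 0.02744 = 0.9687
β_Ashcombe = 0.04579 / 0.02744 = 1.6687
β_P = Σ w_i β_i = 0.21×1.9639 + 0.10×0.4151 + 0.26×0.5233 + 0.24×0.9687 + 0.19×1.6687 = 1.1395
E(R_P) = R_f + β_P × MRP = 4.6% + 1.1395 × 3.5% = 8.59%

8.59%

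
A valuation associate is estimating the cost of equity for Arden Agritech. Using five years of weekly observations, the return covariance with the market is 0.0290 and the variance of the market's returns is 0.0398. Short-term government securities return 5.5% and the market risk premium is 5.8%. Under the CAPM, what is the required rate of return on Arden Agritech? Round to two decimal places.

β = Cov(R_i, R_m) / Var(R_m) = 0.0290 / 0.0398 = 0.7286
E(R) = R_f + β × MRP = 5.5% + 0.7286 × 5.8% = 9.73%

9.73%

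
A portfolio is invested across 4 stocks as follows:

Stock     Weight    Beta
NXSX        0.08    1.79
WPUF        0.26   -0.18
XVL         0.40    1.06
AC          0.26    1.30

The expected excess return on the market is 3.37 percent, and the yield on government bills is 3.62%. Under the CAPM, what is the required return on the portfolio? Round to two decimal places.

6.51%

β_P = Σ w_i β_i = 0.08×1.79 + 0.26×-0.18 + 0.40×1.06 + 0.26×1.30 = 0.8584
E(R_P) = R_f + β_P × MRP = 3.62% + 0.8584 × 3.37% = 6.51%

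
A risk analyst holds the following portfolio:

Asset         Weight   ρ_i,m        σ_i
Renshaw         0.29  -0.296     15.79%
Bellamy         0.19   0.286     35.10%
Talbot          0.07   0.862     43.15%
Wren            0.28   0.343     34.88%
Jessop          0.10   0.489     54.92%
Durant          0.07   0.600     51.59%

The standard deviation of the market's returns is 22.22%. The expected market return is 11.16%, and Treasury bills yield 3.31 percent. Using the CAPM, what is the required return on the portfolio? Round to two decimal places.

β_Renshaw = -0.296 × 15.79% / 22.22% = -0.2103
β_Bellamy = 0.286 × 35.10% / 22.22% = 0.4518
β_Talbot = 0.862 × 43.15% / 22.22% = 1.6740
β_Wren = 0.343 × 34.88% / 22.22% = 0.5384
β_Jessop = 0.489 × 54.92% / 22.22% = 1.2086
β_Durant = 0.600 × 51.59% / 22.22% = 1.3931
β_P = Σ w_i β_i = 0.29×-0.2103 + 0.19×0.4518 + 0.07×1.6740 + 0.28×0.5384 + 0.10×1.2086 + 0.07×1.3931 = 0.5112
MRP = 11.16% − 3.31% = 7.85%
E(R_P) = R_f + β_P × MRP = 3.31% + 0.5112 × 7.85% = 7.32%

7.32%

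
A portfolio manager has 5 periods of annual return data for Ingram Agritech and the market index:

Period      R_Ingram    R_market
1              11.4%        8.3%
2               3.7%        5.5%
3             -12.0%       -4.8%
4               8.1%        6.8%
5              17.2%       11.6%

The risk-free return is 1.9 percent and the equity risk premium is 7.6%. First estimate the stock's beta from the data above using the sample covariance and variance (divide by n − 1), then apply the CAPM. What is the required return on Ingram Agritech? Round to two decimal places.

15.40%

Mean R_i = (11.4 + 3.7 − 12.0 + 8.1 + 17.2) / 5 = 5.6800%
Mean R_m = (8.3 + 5.5 − 4.8 + 6.8 + 11.6) / 5 = 5.4800%
Σ(R_i − R̄_i)(R_m − R̄_m) = 271.5380  ⇒  Cov = 271.5380 / 4 = 67.8845
Σ(R_m − R̄_m)² = 152.8280  ⇒  Var(R_m) = 152.8280 / 4 = 38.2070
β = Cov / Var(R_m) = 67.8845 / 38.2070 = 1.7768
E(R) = R_f + β × MRP = 1.9% + 1.7768 × 7.6% = 15.40%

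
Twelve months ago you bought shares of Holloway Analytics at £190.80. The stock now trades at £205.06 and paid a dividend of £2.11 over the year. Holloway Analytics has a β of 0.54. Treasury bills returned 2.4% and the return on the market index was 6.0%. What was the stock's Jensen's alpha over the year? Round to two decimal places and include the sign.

+4.24%

Realised HPR = (P1 + D1 − P0) / P0 = (205.06 + 2.11 − 190.80) / 190.80 = 16.37 / 190.80 = 8.5797%
MRP = 6.0% − 2.4% = 3.60%
CAPM required = R_f + β·MRP = 2.4% + 0.54 × 3.6% = 4.3440%
α = realised − required = 8.5797% − 4.3440% = +4.24%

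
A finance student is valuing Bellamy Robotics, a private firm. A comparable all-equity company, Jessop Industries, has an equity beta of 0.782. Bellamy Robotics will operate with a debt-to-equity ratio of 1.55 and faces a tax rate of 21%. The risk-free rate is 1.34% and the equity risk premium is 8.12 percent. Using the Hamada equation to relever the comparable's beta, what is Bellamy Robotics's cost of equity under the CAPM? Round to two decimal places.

15.47%

β_L = β_U × [1 + (1 − t)(D/E)] = 0.782 × [1 + (1 − 0.21) × 1.55]
    = 0.782 × [1 + 0.79 × 1.55] = 0.782 × 2.2245 = 1.7396
E(R) = R_f + β_L × MRP = 1.34% + 1.7396 × 8.12% = 15.47%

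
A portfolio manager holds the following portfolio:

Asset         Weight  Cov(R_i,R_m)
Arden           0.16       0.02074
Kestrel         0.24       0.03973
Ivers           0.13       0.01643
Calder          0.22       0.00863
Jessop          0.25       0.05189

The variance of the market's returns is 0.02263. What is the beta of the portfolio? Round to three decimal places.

β_Arden = 0.02074 / 0.02263 = 0.9165
β_Kestrel = 0.03973 / 0.02263 = 1.7556
β_Ivers = 0.01643 / 0.02263 = 0.7260
β_Calder = 0.00863 / 0.02263 = 0.3814
β_Jessop = 0.05189 / 0.02263 = 2.2930
β_P = Σ w_i β_i = 0.16×0.9165 + 0.24×1.7556 + 0.13×0.7260 + 0.22×0.3814 + 0.25×2.2930 = 1.3195

1.320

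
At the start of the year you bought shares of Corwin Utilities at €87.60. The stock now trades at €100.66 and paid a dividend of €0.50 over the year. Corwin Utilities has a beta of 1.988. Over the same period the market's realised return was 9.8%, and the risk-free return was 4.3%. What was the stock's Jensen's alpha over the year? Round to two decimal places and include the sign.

+0.25%

Realised HPR = (P1 + D1 − P0) / P0 = (100.66 + 0.50 − 87.60) / 87.60 = 13.56 / 87.60 = 15.4795%
MRP = 9.8% − 4.3% = 5.50%
CAPM required = R_f + β·MRP = 4.3% + 1.988 × 5.5% = 15.2340%
α = realised − required = 15.4795% − 15.2340% = +0.25%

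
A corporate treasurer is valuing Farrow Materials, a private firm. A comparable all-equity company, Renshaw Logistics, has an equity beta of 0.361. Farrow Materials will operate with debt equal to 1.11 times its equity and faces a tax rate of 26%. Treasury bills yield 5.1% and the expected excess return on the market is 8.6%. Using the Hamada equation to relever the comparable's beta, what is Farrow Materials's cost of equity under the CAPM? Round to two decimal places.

10.75%

β_L = β_U × [1 + (1 − t)(D/E)] = 0.361 × [1 + (1 − 0.26) × 1.11]
    = 0.361 × [1 + 0.74 × 1.11] = 0.361 × 1.8214 = 0.6575
E(R) = R_f + β_L × MRP = 5.1% + 0.6575 × 8.6% = 10.75%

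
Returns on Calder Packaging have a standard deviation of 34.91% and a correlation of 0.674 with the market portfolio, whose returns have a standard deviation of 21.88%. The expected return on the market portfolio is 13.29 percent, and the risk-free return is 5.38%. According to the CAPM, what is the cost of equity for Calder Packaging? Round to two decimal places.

13.89%

β = ρ × σ_i / σ_m = 0.674 × 34.91% / 21.88% = 1.0754
MRP = 13.29% − 5.38% = 7.91%
E(R) = 5.38% + 1.0754 × 7.91% = 13.89%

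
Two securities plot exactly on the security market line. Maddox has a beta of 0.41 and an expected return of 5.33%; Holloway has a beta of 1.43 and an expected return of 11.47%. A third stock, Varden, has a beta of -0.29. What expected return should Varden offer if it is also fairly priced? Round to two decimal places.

1.12%

MRP (SML slope) = (11.47% − 5.33%) / (1.43 − 0.41) = 6.14% / 1.02 = 6.0196%
R_f (intercept) = 5.33% − 0.41 × 6.0196% = 2.8620%
E(R_Varden) = R_f + β × MRP = 2.8620% + -0.29 × 6.0196% = 1.12%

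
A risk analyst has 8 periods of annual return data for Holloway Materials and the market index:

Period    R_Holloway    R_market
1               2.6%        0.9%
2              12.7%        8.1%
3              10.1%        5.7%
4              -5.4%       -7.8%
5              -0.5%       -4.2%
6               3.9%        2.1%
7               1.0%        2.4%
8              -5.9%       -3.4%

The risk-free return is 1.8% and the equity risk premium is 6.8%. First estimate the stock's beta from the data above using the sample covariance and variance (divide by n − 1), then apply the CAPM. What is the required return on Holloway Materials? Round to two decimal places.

Mean R_i = (2.6 + 12.7 + 10.1 − 5.4 − 0.5 + 3.9 + 1.0 − 5.9) / 8 = 2.3125%
Mean R_m = (0.9 + 8.1 + 5.7 − 7.8 − 4.2 + 2.1 + 2.4 − 3.4) / 8 = 0.4750%
Σ(R_i − R̄_i)(R_m − R̄_m) = 228.8625  ⇒  Cov = 228.8625 / 7 = 32.6946
Σ(R_m − R̄_m)² = 197.3150  ⇒  Var(R_m) = 197.3150 / 7 = 28.1879
β = Cov / Var(R_m) = 32.6946 / 28.1879 = 1.1599
E(R) = R_f + β × MRP = 1.8% + 1.1599 × 6.8% = 9.69%

9.69%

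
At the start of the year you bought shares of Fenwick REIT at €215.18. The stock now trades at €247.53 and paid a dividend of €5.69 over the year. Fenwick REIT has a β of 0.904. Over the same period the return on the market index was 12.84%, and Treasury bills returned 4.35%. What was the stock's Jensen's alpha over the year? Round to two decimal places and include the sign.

+5.65%

Realised HPR = (P1 + D1 − P0) / P0 = (247.53 + 5.69 − 215.18) / 215.18 = 38.04 / 215.18 = 17.6782%
MRP = 12.84% − 4.35% = 8.49%
CAPM required = R_f + β·MRP = 4.35% + 0.904 × 8.49% = 12.02496%
α = realised − required = 17.6782% − 12.02496% = +5.65%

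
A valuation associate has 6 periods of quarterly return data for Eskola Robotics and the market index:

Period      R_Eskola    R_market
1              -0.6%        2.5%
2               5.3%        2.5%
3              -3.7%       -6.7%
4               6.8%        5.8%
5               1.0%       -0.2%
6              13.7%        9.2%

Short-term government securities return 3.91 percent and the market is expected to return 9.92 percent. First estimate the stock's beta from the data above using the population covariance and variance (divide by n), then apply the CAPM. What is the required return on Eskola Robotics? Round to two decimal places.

Mean R_i = (-0.6 + 5.3 − 3.7 + 6.8 + 1.0 + 13.7) / 6 = 3.7500%
Mean R_m = (2.5 + 2.5 − 6.7 + 5.8 − 0.2 + 9.2) / 6 = 2.1833%
Σ(R_i − R̄_i)(R_m − R̄_m) = 152.6950  ⇒  Cov = 152.6950 / 6 = 25.4492
Σ(R_m − R̄_m)² = 147.1083  ⇒  Var(R_m) = 147.1083 / 6 = 24.5181
β = Cov / Var(R_m) = 25.4492 / 24.5181 = 1.0380
MRP = 9.92% − 3.91% = 6.01%
E(R) = R_f + β × MRP = 3.91% + 1.0380 × 6.01% = 10.15%

10.15%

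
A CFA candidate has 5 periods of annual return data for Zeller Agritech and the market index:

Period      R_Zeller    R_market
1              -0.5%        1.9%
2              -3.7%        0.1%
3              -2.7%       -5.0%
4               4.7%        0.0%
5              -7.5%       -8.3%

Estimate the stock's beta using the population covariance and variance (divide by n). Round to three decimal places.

Mean R_i = (-0.5 − 3.7 − 2.7 + 4.7 − 7.5) / 5 = -1.9400%
Mean R_m = (1.9 + 0.1 − 5.0 + 0.0 − 8.3) / 5 = -2.2600%
Σ(R_i − R̄_i)(R_m − R̄_m) = 52.5080  ⇒  Cov = 52.5080 / 5 = 10.5016
Σ(R_m − R̄_m)² = 71.9720  ⇒  Var(R_m) = 71.9720 / 5 = 14.3944
β = Cov / Var(R_m) = 10.5016 / 14.3944 = 0.7296

0.730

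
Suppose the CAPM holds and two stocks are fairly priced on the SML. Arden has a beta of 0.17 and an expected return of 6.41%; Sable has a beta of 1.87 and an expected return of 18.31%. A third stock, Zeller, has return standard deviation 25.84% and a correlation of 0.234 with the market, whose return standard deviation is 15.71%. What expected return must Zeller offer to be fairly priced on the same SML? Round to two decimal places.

MRP = (18.31% − 6.41%) / (1.87 − 0.17) = 7.0000%
R_f = 6.41% − 0.17 × 7.0000% = 5.2200%
β_Zeller = ρ·σ_i/σ_m = 0.234 × 25.84 / 15.71 = 0.3849
E(R_Zeller) = R_f + β × MRP = 5.2200% + 0.3849 × 7.0000% = 7.91%

7.91%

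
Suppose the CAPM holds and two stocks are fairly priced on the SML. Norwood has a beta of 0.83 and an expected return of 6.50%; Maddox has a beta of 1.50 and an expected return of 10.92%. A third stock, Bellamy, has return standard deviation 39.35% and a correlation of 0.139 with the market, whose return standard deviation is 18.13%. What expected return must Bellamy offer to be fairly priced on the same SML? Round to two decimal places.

MRP = (10.92% − 6.50%) / (1.50 − 0.83) = 6.5970%
R_f = 6.50% − 0.83 × 6.5970% = 1.0245%
β_Bellamy = ρ·σ_i/σ_m = 0.139 × 39.35 / 18.13 = 0.3017
E(R_Bellamy) = R_f + β × MRP = 1.0245% + 0.3017 × 6.5970% = 3.01%

3.01%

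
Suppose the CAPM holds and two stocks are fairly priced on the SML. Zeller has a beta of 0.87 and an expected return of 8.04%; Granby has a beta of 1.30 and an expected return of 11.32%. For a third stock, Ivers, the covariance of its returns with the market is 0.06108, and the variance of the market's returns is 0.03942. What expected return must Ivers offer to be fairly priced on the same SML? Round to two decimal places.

MRP = (11.32% − 8.04%) / (1.30 − 0.87) = 7.6279%
R_f = 8.04% − 0.87 × 7.6279% = 1.4037%
β_Ivers = Cov / Var(R_m) = 0.06108 / 0.03942 = 1.5495
E(R_Ivers) = R_f + β × MRP = 1.4037% + 1.5495 × 7.6279% = 13.22%

13.22%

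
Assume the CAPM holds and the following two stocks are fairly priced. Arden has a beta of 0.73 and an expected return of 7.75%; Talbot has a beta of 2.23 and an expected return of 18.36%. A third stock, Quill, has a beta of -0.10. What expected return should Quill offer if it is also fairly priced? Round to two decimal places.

MRP (SML slope) = (18.36% − 7.75%) / (2.23 − 0.73) = 10.61% / 1.50 = 7.0733%
R_f (intercept) = 7.75% − 0.73 × 7.0733% = 2.5865%
E(R_Quill) = R_f + β × MRP = 2.5865% + -0.10 × 7.0733% = 1.88%

1.88%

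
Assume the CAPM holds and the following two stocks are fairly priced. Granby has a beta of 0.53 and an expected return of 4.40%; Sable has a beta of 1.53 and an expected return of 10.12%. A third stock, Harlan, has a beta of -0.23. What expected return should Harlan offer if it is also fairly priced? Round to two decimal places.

MRP (SML slope) = (10.12% − 4.40%) / (1.53 − 0.53) = 5.72% / 1.00 = 5.7200%
R_f (intercept) = 4.40% − 0.53 × 5.7200% = 1.3684%
E(R_Harlan) = R_f + β × MRP = 1.3684% + -0.23 × 5.7200% = 0.05%

0.05%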